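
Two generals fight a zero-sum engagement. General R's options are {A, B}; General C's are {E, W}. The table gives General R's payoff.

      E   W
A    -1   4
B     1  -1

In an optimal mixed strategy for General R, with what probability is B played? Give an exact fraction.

Row minima: A → -1, B → -1; maximin = -1.
Column maxima: E → 1, W → 4; minimax = 1.
-1 ≠ 1, so there is no saddle point; optimal play is mixed.
Let General R play A with probability p. Expected payoff against E: (-1)p + 1(1−p) = −2p + 1; against W: 4p + (-1)(1−p) = 5p − 1.
Setting these equal: −2p + 1 = 5p − 1 ⇒ −7p = -2 ⇒ p = 2/7, and the value is (-2)·(2/7) + 1 = 3/7.
For General C: with q = P(E), equating A's and B's payoffs gives −5q + 4 = 2q − 1 ⇒ q = 5/7.

5/7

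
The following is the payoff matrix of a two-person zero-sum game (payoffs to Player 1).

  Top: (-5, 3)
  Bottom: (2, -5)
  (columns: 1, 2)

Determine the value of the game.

Row minima: Top → -5, Bottom → -5; maximin = -5.
Column maxima: 1 → 2, 2 → 3; minimax = 2.
-5 ≠ 2, so there is no saddle point; optimal play is mixed.
Let Player 1 play Top with probability p. Expected payoff against 1: (-5)p + 2(1−p) = −7p + 2; against 2: 3p + (-5)(1−p) = 8p − 5.
Setting these equal: −7p + 2 = 8p − 5 ⇒ −15p = -7 ⇒ p = 7/15, and the value is (-7)·(7/15) + 2 = -19/15.
For Player 2: with q = P(1), equating Top's and Bottom's payoffs gives −8q + 3 = 7q − 5 ⇒ q = 8/15.

-19/15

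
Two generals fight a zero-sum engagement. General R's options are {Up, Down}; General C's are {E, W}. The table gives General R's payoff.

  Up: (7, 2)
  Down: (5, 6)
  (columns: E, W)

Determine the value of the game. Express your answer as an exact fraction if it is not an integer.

16/3

Row minima: Up → 2, Down → 5; maximin = 5.
Column maxima: E → 7, W → 6; minimax = 6.
5 ≠ 6, so there is no saddle point; optimal play is mixed.
Let General R play Up with probability p. Expected payoff against E: 7p + 5(1−p) = 2p + 5; against W: 2p + 6(1−p) = −4p + 6.
Setting these equal: 2p + 5 = −4p + 6 ⇒ 6p = 1 ⇒ p = 1/6, and the value is (2)·(1/6) + 5 = 16/3.
For General C: with q = P(E), equating Up's and Down's payoffs gives 5q + 2 = −q + 6 ⇒ q = 2/3.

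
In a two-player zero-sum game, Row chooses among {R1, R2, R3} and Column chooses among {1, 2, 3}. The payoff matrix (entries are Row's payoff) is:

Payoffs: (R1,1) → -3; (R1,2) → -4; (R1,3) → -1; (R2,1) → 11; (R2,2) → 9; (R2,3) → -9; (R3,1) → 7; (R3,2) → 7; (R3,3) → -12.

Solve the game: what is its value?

Row minima: R1 → -4, R2 → -9, R3 → -12; maximin = -4.
Column maxima: 1 → 11, 2 → 9, 3 → -1; minimax = -1.
-4 ≠ -1, so there is no saddle point; optimal play is mixed.
R3 is strictly dominated by R2, so Row never plays it.
With R3 eliminated, 1 is strictly dominated by 2 (it gives Row strictly more in every remaining row), so Column never plays it.
On the remaining 2×2 (R1, R2 vs 2, 3):
Let Row play R1 with probability p. Expected payoff against 2: (-4)p + 9(1−p) = −13p + 9; against 3: (-1)p + (-9)(1−p) = 8p − 9.
Setting these equal: −13p + 9 = 8p − 9 ⇒ −21p = -18 ⇒ p = 6/7, and the value is (-13)·(6/7) + 9 = -15/7.
For Column: with q = P(2), equating R1's and R2's payoffs gives −3q − 1 = 18q − 9 ⇒ q = 8/21.

-15/7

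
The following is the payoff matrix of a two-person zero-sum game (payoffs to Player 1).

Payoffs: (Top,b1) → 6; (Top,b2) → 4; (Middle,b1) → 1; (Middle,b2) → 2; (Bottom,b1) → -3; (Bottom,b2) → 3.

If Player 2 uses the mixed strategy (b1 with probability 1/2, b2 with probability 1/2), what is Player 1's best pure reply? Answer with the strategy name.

Expected payoff of Top: (1/2)·6 + (1/2)·4 = 5.
Expected payoff of Middle: (1/2)·1 + (1/2)·2 = 3/2.
Expected payoff of Bottom: (1/2)·(-3) + (1/2)·3 = 0.
The largest is 5, so Player 1's best response is Top.

Top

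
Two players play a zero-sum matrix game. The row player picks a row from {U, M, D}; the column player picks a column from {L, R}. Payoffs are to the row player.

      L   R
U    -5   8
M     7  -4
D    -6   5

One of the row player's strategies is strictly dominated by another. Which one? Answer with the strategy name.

D

U gives a strictly higher payoff than D against every column: -5 > -6, 8 > 5.
So D is strictly dominated and the row player never plays it.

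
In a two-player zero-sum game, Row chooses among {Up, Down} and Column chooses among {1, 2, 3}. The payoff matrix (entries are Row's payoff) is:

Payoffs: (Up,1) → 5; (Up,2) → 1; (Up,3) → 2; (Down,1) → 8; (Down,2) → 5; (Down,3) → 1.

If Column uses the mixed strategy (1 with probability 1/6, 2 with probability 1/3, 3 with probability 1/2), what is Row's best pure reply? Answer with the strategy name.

Down

Expected payoff of Up: (1/6)·5 + (1/3)·1 + (1/2)·2 = 13/6.
Expected payoff of Down: (1/6)·8 + (1/3)·5 + (1/2)·1 = 7/2.
The largest is 7/2, so Row's best response is Down.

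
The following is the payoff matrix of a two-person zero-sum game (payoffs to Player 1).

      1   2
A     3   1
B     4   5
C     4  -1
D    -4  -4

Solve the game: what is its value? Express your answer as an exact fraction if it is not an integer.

Row minima: A → 1, B → 4, C → -1, D → -4; maximin = 4.
Column maxima: 1 → 4, 2 → 5; minimax = 4.
Since maximin = minimax = 4, there is a saddle point and the value is 4.

4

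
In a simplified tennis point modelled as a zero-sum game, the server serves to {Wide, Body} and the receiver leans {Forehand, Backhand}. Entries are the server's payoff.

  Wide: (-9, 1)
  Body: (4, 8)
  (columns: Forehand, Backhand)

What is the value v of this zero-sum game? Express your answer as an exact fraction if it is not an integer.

Row minima: Wide → -9, Body → 4; maximin = 4.
Column maxima: Forehand → 4, Backhand → 8; minimax = 4.
Since maximin = minimax = 4, there is a saddle point and the value is 4.

4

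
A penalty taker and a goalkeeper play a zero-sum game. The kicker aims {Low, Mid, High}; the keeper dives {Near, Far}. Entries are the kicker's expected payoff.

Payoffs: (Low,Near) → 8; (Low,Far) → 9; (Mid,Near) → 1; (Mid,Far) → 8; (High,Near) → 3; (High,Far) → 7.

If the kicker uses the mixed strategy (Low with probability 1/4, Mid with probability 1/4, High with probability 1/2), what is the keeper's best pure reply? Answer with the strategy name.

Near

If the keeper plays Near, the kicker's expected payoff is (1/4)·8 + (1/4)·1 + (1/2)·3 = 15/4.
If the keeper plays Far, the kicker's expected payoff is (1/4)·9 + (1/4)·8 + (1/2)·7 = 31/4.
The keeper minimizes the kicker's payoff; the smallest is 15/4, so the best response is Near.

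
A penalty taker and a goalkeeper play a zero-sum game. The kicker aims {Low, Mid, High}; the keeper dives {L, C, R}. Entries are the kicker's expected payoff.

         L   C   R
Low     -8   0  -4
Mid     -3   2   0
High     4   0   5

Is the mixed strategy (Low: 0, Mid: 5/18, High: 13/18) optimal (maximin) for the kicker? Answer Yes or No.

Against L this mix gives (5/18)·(-3) + (13/18)·4 = 37/18.
Against C this mix gives (5/18)·2 + (13/18)·0 = 5/9.
Against R this mix gives (5/18)·0 + (13/18)·5 = 65/18.
The keeper will play C, holding the kicker to 5/9. Shifting weight toward the row that does better against C would raise this floor (the equalizing mix achieves 8/9 against both C and L), so the proposed strategy is not optimal.

No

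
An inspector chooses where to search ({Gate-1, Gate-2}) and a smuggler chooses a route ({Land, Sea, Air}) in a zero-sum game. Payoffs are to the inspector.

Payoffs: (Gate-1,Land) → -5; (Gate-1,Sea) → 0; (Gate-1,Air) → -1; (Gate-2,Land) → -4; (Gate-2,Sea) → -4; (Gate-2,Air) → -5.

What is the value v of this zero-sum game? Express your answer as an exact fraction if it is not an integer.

Row minima: Gate-1 → -5, Gate-2 → -5; maximin = -5.
Column maxima: Land → -4, Sea → 0, Air → -1; minimax = -4.
-5 ≠ -4, so there is no saddle point; optimal play is mixed.
Sea is strictly dominated by Air (it gives the inspector strictly more in every row), so the smuggler never plays it.
On the remaining 2×2 (Gate-1, Gate-2 vs Land, Air):
Let the inspector play Gate-1 with probability p. Expected payoff against Land: (-5)p + (-4)(1−p) = −p − 4; against Air: (-1)p + (-5)(1−p) = 4p − 5.
Setting these equal: −p − 4 = 4p − 5 ⇒ −5p = -1 ⇒ p = 1/5, and the value is (-1)·(1/5) − 4 = -21/5.
For the smuggler: with q = P(Land), equating Gate-1's and Gate-2's payoffs gives −4q − 1 = q − 5 ⇒ q = 4/5.

-21/5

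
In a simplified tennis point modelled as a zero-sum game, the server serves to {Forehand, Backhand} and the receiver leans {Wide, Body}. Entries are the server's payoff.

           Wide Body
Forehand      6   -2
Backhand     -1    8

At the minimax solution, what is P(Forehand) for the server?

Row minima: Forehand → -2, Backhand → -1; maximin = -1.
Column maxima: Wide → 6, Body → 8; minimax = 6.
-1 ≠ 6, so there is no saddle point; optimal play is mixed.
Let the server play Forehand with probability p. Expected payoff against Wide: 6p + (-1)(1−p) = 7p − 1; against Body: (-2)p + 8(1−p) = −10p + 8.
Setting these equal: 7p − 1 = −10p + 8 ⇒ 17p = 9 ⇒ p = 9/17, and the value is (7)·(9/17) − 1 = 46/17.
For the receiver: with q = P(Wide), equating Forehand's and Backhand's payoffs gives 8q − 2 = −9q + 8 ⇒ q = 10/17.

9/17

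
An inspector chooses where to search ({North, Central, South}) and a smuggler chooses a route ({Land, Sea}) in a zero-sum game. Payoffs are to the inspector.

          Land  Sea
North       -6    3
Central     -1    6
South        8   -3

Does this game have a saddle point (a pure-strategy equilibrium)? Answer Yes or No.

No

Row minima: North → -6, Central → -1, South → -3; maximin = -1.
Column maxima: Land → 8, Sea → 6; minimax = 6.
-1 ≠ 6, so no pure-strategy equilibrium exists.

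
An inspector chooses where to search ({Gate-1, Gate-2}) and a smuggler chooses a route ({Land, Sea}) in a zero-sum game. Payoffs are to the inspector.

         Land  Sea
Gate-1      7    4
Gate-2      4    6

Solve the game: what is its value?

Row minima: Gate-1 → 4, Gate-2 → 4; maximin = 4.
Column maxima: Land → 7, Sea → 6; minimax = 6.
4 ≠ 6, so there is no saddle point; optimal play is mixed.
Let the inspector play Gate-1 with probability p. Expected payoff against Land: 7p + 4(1−p) = 3p + 4; against Sea: 4p + 6(1−p) = −2p + 6.
Setting these equal: 3p + 4 = −2p + 6 ⇒ 5p = 2 ⇒ p = 2/5, and the value is (3)·(2/5) + 4 = 26/5.
For the smuggler: with q = P(Land), equating Gate-1's and Gate-2's payoffs gives 3q + 4 = −2q + 6 ⇒ q = 2/5.

26/5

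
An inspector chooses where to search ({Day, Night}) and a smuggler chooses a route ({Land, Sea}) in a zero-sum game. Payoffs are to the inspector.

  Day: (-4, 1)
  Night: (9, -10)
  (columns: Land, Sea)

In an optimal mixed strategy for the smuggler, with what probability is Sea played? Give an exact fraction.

13/24

Row minima: Day → -4, Night → -10; maximin = -4.
Column maxima: Land → 9, Sea → 1; minimax = 1.
-4 ≠ 1, so there is no saddle point; optimal play is mixed.
Let the inspector play Day with probability p. Expected payoff against Land: (-4)p + 9(1−p) = −13p + 9; against Sea: 1p + (-10)(1−p) = 11p − 10.
Setting these equal: −13p + 9 = 11p − 10 ⇒ −24p = -19 ⇒ p = 19/24, and the value is (-13)·(19/24) + 9 = -31/24.
For the smuggler: with q = P(Land), equating Day's and Night's payoffs gives −5q + 1 = 19q − 10 ⇒ q = 11/24.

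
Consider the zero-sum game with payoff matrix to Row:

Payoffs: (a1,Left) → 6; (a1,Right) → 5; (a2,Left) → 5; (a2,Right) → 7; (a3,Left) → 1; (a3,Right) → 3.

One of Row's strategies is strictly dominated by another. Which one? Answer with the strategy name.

a1 gives a strictly higher payoff than a3 against every column: 6 > 1, 5 > 3.
So a3 is strictly dominated and Row never plays it.

a3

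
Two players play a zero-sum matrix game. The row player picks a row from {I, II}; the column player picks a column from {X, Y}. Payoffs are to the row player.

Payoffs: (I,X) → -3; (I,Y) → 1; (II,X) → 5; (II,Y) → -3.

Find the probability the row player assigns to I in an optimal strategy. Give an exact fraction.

2/3

Row minima: I → -3, II → -3; maximin = -3.
Column maxima: X → 5, Y → 1; minimax = 1.
-3 ≠ 1, so there is no saddle point; optimal play is mixed.
Let the row player play I with probability p. Expected payoff against X: (-3)p + 5(1−p) = −8p + 5; against Y: 1p + (-3)(1−p) = 4p − 3.
Setting these equal: −8p + 5 = 4p − 3 ⇒ −12p = -8 ⇒ p = 2/3, and the value is (-8)·(2/3) + 5 = -1/3.
For the column player: with q = P(X), equating I's and II's payoffs gives −4q + 1 = 8q − 3 ⇒ q = 1/3.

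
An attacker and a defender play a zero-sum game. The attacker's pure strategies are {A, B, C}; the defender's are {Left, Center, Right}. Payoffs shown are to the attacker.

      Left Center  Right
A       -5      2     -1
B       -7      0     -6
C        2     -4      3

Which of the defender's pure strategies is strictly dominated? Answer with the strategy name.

Right

Left holds the attacker's payoff strictly below Right in every row: -5 < -1, -7 < -6, 2 < 3.
So Right is strictly dominated for the defender.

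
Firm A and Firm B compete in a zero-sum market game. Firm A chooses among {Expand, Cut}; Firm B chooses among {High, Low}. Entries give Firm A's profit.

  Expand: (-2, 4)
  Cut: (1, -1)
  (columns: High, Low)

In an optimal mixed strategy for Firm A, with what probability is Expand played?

1/4

Row minima: Expand → -2, Cut → -1; maximin = -1.
Column maxima: High → 1, Low → 4; minimax = 1.
-1 ≠ 1, so there is no saddle point; optimal play is mixed.
Let Firm A play Expand with probability p. Expected payoff against High: (-2)p + 1(1−p) = −3p + 1; against Low: 4p + (-1)(1−p) = 5p − 1.
Setting these equal: −3p + 1 = 5p − 1 ⇒ −8p = -2 ⇒ p = 1/4, and the value is (-3)·(1/4) + 1 = 1/4.
For Firm B: with q = P(High), equating Expand's and Cut's payoffs gives −6q + 4 = 2q − 1 ⇒ q = 5/8.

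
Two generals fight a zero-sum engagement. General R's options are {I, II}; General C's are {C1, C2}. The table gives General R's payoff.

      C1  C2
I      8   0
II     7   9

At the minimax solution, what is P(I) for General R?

Row minima: I → 0, II → 7; maximin = 7.
Column maxima: C1 → 8, C2 → 9; minimax = 8.
7 ≠ 8, so there is no saddle point; optimal play is mixed.
Let General R play I with probability p. Expected payoff against C1: 8p + 7(1−p) = p + 7; against C2: 0p + 9(1−p) = −9p + 9.
Setting these equal: p + 7 = −9p + 9 ⇒ 10p = 2 ⇒ p = 1/5, and the value is (1)·(1/5) + 7 = 36/5.
For General C: with q = P(C1), equating I's and II's payoffs gives 8q = −2q + 9 ⇒ q = 9/10.

1/5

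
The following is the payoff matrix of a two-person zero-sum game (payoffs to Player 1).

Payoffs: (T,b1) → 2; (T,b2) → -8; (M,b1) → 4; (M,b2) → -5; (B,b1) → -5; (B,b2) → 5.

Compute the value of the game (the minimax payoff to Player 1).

Row minima: T → -8, M → -5, B → -5; maximin = -5.
Column maxima: b1 → 4, b2 → 5; minimax = 4.
-5 ≠ 4, so there is no saddle point; optimal play is mixed.
T is strictly dominated by M, so Player 1 never plays it.
On the remaining 2×2 (M, B vs b1, b2):
Let Player 1 play M with probability p. Expected payoff against b1: 4p + (-5)(1−p) = 9p − 5; against b2: (-5)p + 5(1−p) = −10p + 5.
Setting these equal: 9p − 5 = −10p + 5 ⇒ 19p = 10 ⇒ p = 10/19, and the value is (9)·(10/19) − 5 = -5/19.
For Player 2: with q = P(b1), equating M's and B's payoffs gives 9q − 5 = −10q + 5 ⇒ q = 10/19.

-5/19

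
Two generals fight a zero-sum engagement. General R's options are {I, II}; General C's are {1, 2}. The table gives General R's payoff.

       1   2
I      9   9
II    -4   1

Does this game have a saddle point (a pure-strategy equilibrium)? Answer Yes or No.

Row minima: I → 9, II → -4; maximin = 9.
Column maxima: 1 → 9, 2 → 9; minimax = 9.
maximin = minimax = 9, so a saddle point exists.

Yes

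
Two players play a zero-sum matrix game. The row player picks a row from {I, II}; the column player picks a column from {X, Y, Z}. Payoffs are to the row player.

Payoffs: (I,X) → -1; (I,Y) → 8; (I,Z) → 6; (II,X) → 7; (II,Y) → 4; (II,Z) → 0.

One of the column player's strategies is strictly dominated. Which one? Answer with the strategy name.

Z holds the row player's payoff strictly below Y in every row: 6 < 8, 0 < 4.
So Y is strictly dominated for the column player.

Y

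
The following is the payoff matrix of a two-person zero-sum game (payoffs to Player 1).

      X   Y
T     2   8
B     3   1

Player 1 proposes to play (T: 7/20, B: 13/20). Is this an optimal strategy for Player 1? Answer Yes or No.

No

Against X this mix gives (7/20)·2 + (13/20)·3 = 53/20.
Against Y this mix gives (7/20)·8 + (13/20)·1 = 69/20.
Player 2 will play X, holding Player 1 to 53/20. Shifting weight toward the row that does better against X would raise this floor (the equalizing mix achieves 11/4 against both X and Y), so the proposed strategy is not optimal.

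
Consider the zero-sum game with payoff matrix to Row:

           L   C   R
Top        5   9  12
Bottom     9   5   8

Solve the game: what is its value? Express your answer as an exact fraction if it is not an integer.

Row minima: Top → 5, Bottom → 5; maximin = 5.
Column maxima: L → 9, C → 9, R → 12; minimax = 9.
5 ≠ 9, so there is no saddle point; optimal play is mixed.
R is strictly dominated by C (it gives Row strictly more in every row), so Column never plays it.
On the remaining 2×2 (Top, Bottom vs L, C):
Let Row play Top with probability p. Expected payoff against L: 5p + 9(1−p) = −4p + 9; against C: 9p + 5(1−p) = 4p + 5.
Setting these equal: −4p + 9 = 4p + 5 ⇒ −8p = -4 ⇒ p = 1/2, and the value is (-4)·(1/2) + 9 = 7.
For Column: with q = P(L), equating Top's and Bottom's payoffs gives −4q + 9 = 4q + 5 ⇒ q = 1/2.

7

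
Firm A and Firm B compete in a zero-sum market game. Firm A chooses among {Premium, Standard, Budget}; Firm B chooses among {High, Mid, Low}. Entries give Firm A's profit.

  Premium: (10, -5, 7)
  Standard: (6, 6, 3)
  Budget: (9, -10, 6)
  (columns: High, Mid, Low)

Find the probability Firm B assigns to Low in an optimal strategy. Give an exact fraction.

11/15

Row minima: Premium → -5, Standard → 3, Budget → -10; maximin = 3.
Column maxima: High → 10, Mid → 6, Low → 7; minimax = 6.
3 ≠ 6, so there is no saddle point; optimal play is mixed.
Budget is strictly dominated by Premium, so Firm A never plays it.
High is strictly dominated by Low (it gives Firm A strictly more in every row), so Firm B never plays it.
On the remaining 2×2 (Premium, Standard vs Mid, Low):
Let Firm A play Premium with probability p. Expected payoff against Mid: (-5)p + 6(1−p) = −11p + 6; against Low: 7p + 3(1−p) = 4p + 3.
Setting these equal: −11p + 6 = 4p + 3 ⇒ −15p = -3 ⇒ p = 1/5, and the value is (-11)·(1/5) + 6 = 19/5.
For Firm B: with q = P(Mid), equating Premium's and Standard's payoffs gives −12q + 7 = 3q + 3 ⇒ q = 4/15.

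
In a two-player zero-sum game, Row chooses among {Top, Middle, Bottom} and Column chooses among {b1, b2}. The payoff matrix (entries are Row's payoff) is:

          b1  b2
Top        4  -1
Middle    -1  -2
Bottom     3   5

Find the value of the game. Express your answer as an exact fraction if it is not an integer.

23/7

Row minima: Top → -1, Middle → -2, Bottom → 3; maximin = 3.
Column maxima: b1 → 4, b2 → 5; minimax = 4.
3 ≠ 4, so there is no saddle point; optimal play is mixed.
Middle is strictly dominated by Top, so Row never plays it.
On the remaining 2×2 (Top, Bottom vs b1, b2):
Let Row play Top with probability p. Expected payoff against b1: 4p + 3(1−p) = p + 3; against b2: (-1)p + 5(1−p) = −6p + 5.
Setting these equal: p + 3 = −6p + 5 ⇒ 7p = 2 ⇒ p = 2/7, and the value is (1)·(2/7) + 3 = 23/7.
For Column: with q = P(b1), equating Top's and Bottom's payoffs gives 5q − 1 = −2q + 5 ⇒ q = 6/7.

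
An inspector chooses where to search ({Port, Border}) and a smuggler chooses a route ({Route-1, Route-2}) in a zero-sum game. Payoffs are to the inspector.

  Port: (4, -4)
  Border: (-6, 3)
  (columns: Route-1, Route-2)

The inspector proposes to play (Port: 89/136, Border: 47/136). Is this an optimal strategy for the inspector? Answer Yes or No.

Against Route-1 this mix gives (89/136)·4 + (47/136)·(-6) = 37/68.
Against Route-2 this mix gives (89/136)·(-4) + (47/136)·3 = -215/136.
The smuggler will play Route-2, holding the inspector to -215/136. Shifting weight toward the row that does better against Route-2 would raise this floor (the equalizing mix achieves -12/17 against both Route-2 and Route-1), so the proposed strategy is not optimal.

No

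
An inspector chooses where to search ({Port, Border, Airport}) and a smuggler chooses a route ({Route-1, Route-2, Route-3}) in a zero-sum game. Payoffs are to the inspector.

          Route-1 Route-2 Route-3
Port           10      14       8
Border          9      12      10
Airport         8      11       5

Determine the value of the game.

Row minima: Port → 8, Border → 9, Airport → 5; maximin = 9.
Column maxima: Route-1 → 10, Route-2 → 14, Route-3 → 10; minimax = 10.
9 ≠ 10, so there is no saddle point; optimal play is mixed.
Airport is strictly dominated by Port, so the inspector never plays it.
Route-2 is strictly dominated by Route-1 (it gives the inspector strictly more in every row), so the smuggler never plays it.
On the remaining 2×2 (Port, Border vs Route-1, Route-3):
Let the inspector play Port with probability p. Expected payoff against Route-1: 10p + 9(1−p) = p + 9; against Route-3: 8p + 10(1−p) = −2p + 10.
Setting these equal: p + 9 = −2p + 10 ⇒ 3p = 1 ⇒ p = 1/3, and the value is (1)·(1/3) + 9 = 28/3.
For the smuggler: with q = P(Route-1), equating Port's and Border's payoffs gives 2q + 8 = −q + 10 ⇒ q = 2/3.

28/3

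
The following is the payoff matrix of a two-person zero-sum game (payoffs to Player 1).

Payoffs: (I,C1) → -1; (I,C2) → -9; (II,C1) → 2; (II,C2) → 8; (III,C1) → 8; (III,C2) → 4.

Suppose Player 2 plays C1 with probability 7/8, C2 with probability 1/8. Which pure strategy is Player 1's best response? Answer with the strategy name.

Expected payoff of I: (7/8)·(-1) + (1/8)·(-9) = -2.
Expected payoff of II: (7/8)·2 + (1/8)·8 = 11/4.
Expected payoff of III: (7/8)·8 + (1/8)·4 = 15/2.
The largest is 15/2, so Player 1's best response is III.

III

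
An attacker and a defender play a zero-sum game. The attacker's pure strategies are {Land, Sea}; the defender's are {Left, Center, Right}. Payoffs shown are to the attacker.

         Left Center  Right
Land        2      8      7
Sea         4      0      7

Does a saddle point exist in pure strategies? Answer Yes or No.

Row minima: Land → 2, Sea → 0; maximin = 2.
Column maxima: Left → 4, Center → 8, Right → 7; minimax = 4.
2 ≠ 4, so no pure-strategy equilibrium exists.

No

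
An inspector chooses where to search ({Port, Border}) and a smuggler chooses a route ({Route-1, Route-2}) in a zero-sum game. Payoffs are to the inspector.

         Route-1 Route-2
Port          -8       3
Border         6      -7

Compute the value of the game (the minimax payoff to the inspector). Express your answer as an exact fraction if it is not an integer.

-19/12

Row minima: Port → -8, Border → -7; maximin = -7.
Column maxima: Route-1 → 6, Route-2 → 3; minimax = 3.
-7 ≠ 3, so there is no saddle point; optimal play is mixed.
Let the inspector play Port with probability p. Expected payoff against Route-1: (-8)p + 6(1−p) = −14p + 6; against Route-2: 3p + (-7)(1−p) = 10p − 7.
Setting these equal: −14p + 6 = 10p − 7 ⇒ −24p = -13 ⇒ p = 13/24, and the value is (-14)·(13/24) + 6 = -19/12.
For the smuggler: with q = P(Route-1), equating Port's and Border's payoffs gives −11q + 3 = 13q − 7 ⇒ q = 5/12.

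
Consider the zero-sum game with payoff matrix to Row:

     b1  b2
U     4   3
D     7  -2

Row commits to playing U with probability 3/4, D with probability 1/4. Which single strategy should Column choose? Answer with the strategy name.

If Column plays b1, Row's expected payoff is (3/4)·4 + (1/4)·7 = 19/4.
If Column plays b2, Row's expected payoff is (3/4)·3 + (1/4)·(-2) = 7/4.
Column minimizes Row's payoff; the smallest is 7/4, so the best response is b2.

b2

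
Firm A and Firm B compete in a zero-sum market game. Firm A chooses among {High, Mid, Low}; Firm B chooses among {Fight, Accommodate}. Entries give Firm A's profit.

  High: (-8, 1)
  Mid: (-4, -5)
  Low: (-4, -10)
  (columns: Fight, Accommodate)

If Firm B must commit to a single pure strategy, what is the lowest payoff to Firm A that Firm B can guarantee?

-4

Column maxima: Fight → -4, Accommodate → 1.
The smallest of these is -4.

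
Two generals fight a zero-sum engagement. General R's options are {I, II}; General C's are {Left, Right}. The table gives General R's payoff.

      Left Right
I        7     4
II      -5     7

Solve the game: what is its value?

Row minima: I → 4, II → -5; maximin = 4.
Column maxima: Left → 7, Right → 7; minimax = 7.
4 ≠ 7, so there is no saddle point; optimal play is mixed.
Let General R play I with probability p. Expected payoff against Left: 7p + (-5)(1−p) = 12p − 5; against Right: 4p + 7(1−p) = −3p + 7.
Setting these equal: 12p − 5 = −3p + 7 ⇒ 15p = 12 ⇒ p = 4/5, and the value is (12)·(4/5) − 5 = 23/5.
For General C: with q = P(Left), equating I's and II's payoffs gives 3q + 4 = −12q + 7 ⇒ q = 1/5.

23/5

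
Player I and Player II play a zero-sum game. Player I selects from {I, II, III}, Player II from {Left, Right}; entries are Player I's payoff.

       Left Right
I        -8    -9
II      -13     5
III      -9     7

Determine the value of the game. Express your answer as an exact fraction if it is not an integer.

-137/17

Row minima: I → -9, II → -13, III → -9; maximin = -9.
Column maxima: Left → -8, Right → 7; minimax = -8.
-9 ≠ -8, so there is no saddle point; optimal play is mixed.
II is strictly dominated by III, so Player I never plays it.
On the remaining 2×2 (I, III vs Left, Right):
Let Player I play I with probability p. Expected payoff against Left: (-8)p + (-9)(1−p) = p − 9; against Right: (-9)p + 7(1−p) = −16p + 7.
Setting these equal: p − 9 = −16p + 7 ⇒ 17p = 16 ⇒ p = 16/17, and the value is (1)·(16/17) − 9 = -137/17.
For Player II: with q = P(Left), equating I's and III's payoffs gives q − 9 = −16q + 7 ⇒ q = 16/17.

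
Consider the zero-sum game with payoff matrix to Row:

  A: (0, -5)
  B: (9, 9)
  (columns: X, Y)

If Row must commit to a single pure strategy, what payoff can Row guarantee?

Row minima: A → -5, B → 9.
The best of these is 9.

9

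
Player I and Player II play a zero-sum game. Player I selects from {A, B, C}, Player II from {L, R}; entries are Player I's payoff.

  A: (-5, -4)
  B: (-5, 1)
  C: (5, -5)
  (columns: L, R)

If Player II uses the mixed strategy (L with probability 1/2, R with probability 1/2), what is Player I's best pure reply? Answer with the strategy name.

Expected payoff of A: (1/2)·(-5) + (1/2)·(-4) = -9/2.
Expected payoff of B: (1/2)·(-5) + (1/2)·1 = -2.
Expected payoff of C: (1/2)·5 + (1/2)·(-5) = 0.
The largest is 0, so Player I's best response is C.

C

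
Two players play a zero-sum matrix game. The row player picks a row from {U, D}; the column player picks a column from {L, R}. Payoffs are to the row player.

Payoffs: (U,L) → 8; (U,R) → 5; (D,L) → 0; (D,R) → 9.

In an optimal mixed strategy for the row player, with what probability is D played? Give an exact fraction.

1/4

Row minima: U → 5, D → 0; maximin = 5.
Column maxima: L → 8, R → 9; minimax = 8.
5 ≠ 8, so there is no saddle point; optimal play is mixed.
Let the row player play U with probability p. Expected payoff against L: 8p + 0(1−p) = 8p; against R: 5p + 9(1−p) = −4p + 9.
Setting these equal: 8p = −4p + 9 ⇒ 12p = 9 ⇒ p = 3/4, and the value is (8)·(3/4) = 6.
For the column player: with q = P(L), equating U's and D's payoffs gives 3q + 5 = −9q + 9 ⇒ q = 1/3.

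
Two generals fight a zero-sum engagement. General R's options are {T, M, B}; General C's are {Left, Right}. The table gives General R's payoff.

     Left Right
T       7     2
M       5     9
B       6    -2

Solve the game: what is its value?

53/9

Row minima: T → 2, M → 5, B → -2; maximin = 5.
Column maxima: Left → 7, Right → 9; minimax = 7.
5 ≠ 7, so there is no saddle point; optimal play is mixed.
B is strictly dominated by T, so General R never plays it.
On the remaining 2×2 (T, M vs Left, Right):
Let General R play T with probability p. Expected payoff against Left: 7p + 5(1−p) = 2p + 5; against Right: 2p + 9(1−p) = −7p + 9.
Setting these equal: 2p + 5 = −7p + 9 ⇒ 9p = 4 ⇒ p = 4/9, and the value is (2)·(4/9) + 5 = 53/9.
For General C: with q = P(Left), equating T's and M's payoffs gives 5q + 2 = −4q + 9 ⇒ q = 7/9.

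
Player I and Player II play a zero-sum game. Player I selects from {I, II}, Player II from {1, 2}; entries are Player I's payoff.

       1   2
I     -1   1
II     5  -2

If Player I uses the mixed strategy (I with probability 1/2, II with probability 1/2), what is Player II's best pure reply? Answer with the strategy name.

If Player II plays 1, Player I's expected payoff is (1/2)·(-1) + (1/2)·5 = 2.
If Player II plays 2, Player I's expected payoff is (1/2)·1 + (1/2)·(-2) = -1/2.
Player II minimizes Player I's payoff; the smallest is -1/2, so the best response is 2.

2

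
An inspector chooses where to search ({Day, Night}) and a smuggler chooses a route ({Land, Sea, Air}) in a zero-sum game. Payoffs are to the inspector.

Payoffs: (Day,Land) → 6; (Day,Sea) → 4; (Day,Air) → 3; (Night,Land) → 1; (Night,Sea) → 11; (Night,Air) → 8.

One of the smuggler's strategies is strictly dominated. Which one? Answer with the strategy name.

Sea

Air holds the inspector's payoff strictly below Sea in every row: 3 < 4, 8 < 11.
So Sea is strictly dominated for the smuggler.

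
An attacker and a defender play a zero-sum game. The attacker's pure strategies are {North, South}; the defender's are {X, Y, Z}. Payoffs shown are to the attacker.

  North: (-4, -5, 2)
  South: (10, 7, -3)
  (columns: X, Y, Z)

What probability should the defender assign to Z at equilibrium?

12/17

Row minima: North → -5, South → -3; maximin = -3.
Column maxima: X → 10, Y → 7, Z → 2; minimax = 2.
-3 ≠ 2, so there is no saddle point; optimal play is mixed.
X is strictly dominated by Y (it gives the attacker strictly more in every row), so the defender never plays it.
On the remaining 2×2 (North, South vs Y, Z):
Let the attacker play North with probability p. Expected payoff against Y: (-5)p + 7(1−p) = −12p + 7; against Z: 2p + (-3)(1−p) = 5p − 3.
Setting these equal: −12p + 7 = 5p − 3 ⇒ −17p = -10 ⇒ p = 10/17, and the value is (-12)·(10/17) + 7 = -1/17.
For the defender: with q = P(Y), equating North's and South's payoffs gives −7q + 2 = 10q − 3 ⇒ q = 5/17.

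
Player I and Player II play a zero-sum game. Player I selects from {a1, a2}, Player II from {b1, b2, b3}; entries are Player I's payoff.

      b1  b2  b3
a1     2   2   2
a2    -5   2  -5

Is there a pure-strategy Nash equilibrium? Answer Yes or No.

Yes

Row minima: a1 → 2, a2 → -5; maximin = 2.
Column maxima: b1 → 2, b2 → 2, b3 → 2; minimax = 2.
maximin = minimax = 2, so a saddle point exists.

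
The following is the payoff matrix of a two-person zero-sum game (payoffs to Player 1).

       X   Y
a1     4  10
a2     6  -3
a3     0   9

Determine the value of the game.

Row minima: a1 → 4, a2 → -3, a3 → 0; maximin = 4.
Column maxima: X → 6, Y → 10; minimax = 6.
4 ≠ 6, so there is no saddle point; optimal play is mixed.
a3 is strictly dominated by a1, so Player 1 never plays it.
On the remaining 2×2 (a1, a2 vs X, Y):
Let Player 1 play a1 with probability p. Expected payoff against X: 4p + 6(1−p) = −2p + 6; against Y: 10p + (-3)(1−p) = 13p − 3.
Setting these equal: −2p + 6 = 13p − 3 ⇒ −15p = -9 ⇒ p = 3/5, and the value is (-2)·(3/5) + 6 = 24/5.
For Player 2: with q = P(X), equating a1's and a2's payoffs gives −6q + 10 = 9q − 3 ⇒ q = 13/15.

24/5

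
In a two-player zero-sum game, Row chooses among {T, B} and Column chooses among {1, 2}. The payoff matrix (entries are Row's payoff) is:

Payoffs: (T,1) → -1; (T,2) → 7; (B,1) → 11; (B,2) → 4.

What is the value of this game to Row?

27/5

Row minima: T → -1, B → 4; maximin = 4.
Column maxima: 1 → 11, 2 → 7; minimax = 7.
4 ≠ 7, so there is no saddle point; optimal play is mixed.
Let Row play T with probability p. Expected payoff against 1: (-1)p + 11(1−p) = −12p + 11; against 2: 7p + 4(1−p) = 3p + 4.
Setting these equal: −12p + 11 = 3p + 4 ⇒ −15p = -7 ⇒ p = 7/15, and the value is (-12)·(7/15) + 11 = 27/5.
For Column: with q = P(1), equating T's and B's payoffs gives −8q + 7 = 7q + 4 ⇒ q = 1/5.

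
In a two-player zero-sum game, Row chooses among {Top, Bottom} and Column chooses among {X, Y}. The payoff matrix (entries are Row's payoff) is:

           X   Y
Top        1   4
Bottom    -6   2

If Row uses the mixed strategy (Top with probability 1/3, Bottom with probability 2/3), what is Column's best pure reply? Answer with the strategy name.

X

If Column plays X, Row's expected payoff is (1/3)·1 + (2/3)·(-6) = -11/3.
If Column plays Y, Row's expected payoff is (1/3)·4 + (2/3)·2 = 8/3.
Column minimizes Row's payoff; the smallest is -11/3, so the best response is X.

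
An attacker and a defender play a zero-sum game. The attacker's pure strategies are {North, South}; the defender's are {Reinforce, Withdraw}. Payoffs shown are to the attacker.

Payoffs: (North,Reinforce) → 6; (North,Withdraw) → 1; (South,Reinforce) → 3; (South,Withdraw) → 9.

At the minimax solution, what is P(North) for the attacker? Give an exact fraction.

Row minima: North → 1, South → 3; maximin = 3.
Column maxima: Reinforce → 6, Withdraw → 9; minimax = 6.
3 ≠ 6, so there is no saddle point; optimal play is mixed.
Let the attacker play North with probability p. Expected payoff against Reinforce: 6p + 3(1−p) = 3p + 3; against Withdraw: 1p + 9(1−p) = −8p + 9.
Setting these equal: 3p + 3 = −8p + 9 ⇒ 11p = 6 ⇒ p = 6/11, and the value is (3)·(6/11) + 3 = 51/11.
For the defender: with q = P(Reinforce), equating North's and South's payoffs gives 5q + 1 = −6q + 9 ⇒ q = 8/11.

6/11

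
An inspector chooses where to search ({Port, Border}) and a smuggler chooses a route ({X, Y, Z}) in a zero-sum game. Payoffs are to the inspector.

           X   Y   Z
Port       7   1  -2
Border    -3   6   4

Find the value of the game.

11/8

Row minima: Port → -2, Border → -3; maximin = -2.
Column maxima: X → 7, Y → 6, Z → 4; minimax = 4.
-2 ≠ 4, so there is no saddle point; optimal play is mixed.
Y is strictly dominated by Z (it gives the inspector strictly more in every row), so the smuggler never plays it.
On the remaining 2×2 (Port, Border vs X, Z):
Let the inspector play Port with probability p. Expected payoff against X: 7p + (-3)(1−p) = 10p − 3; against Z: (-2)p + 4(1−p) = −6p + 4.
Setting these equal: 10p − 3 = −6p + 4 ⇒ 16p = 7 ⇒ p = 7/16, and the value is (10)·(7/16) − 3 = 11/8.
For the smuggler: with q = P(X), equating Port's and Border's payoffs gives 9q − 2 = −7q + 4 ⇒ q = 3/8.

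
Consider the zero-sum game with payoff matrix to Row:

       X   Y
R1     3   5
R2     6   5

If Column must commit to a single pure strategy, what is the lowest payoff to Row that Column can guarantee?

5

Column maxima: X → 6, Y → 5.
The smallest of these is 5.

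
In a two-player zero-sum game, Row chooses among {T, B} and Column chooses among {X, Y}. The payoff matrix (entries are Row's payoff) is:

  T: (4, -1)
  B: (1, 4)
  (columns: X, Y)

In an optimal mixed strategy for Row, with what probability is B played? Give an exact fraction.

5/8

Row minima: T → -1, B → 1; maximin = 1.
Column maxima: X → 4, Y → 4; minimax = 4.
1 ≠ 4, so there is no saddle point; optimal play is mixed.
Let Row play T with probability p. Expected payoff against X: 4p + 1(1−p) = 3p + 1; against Y: (-1)p + 4(1−p) = −5p + 4.
Setting these equal: 3p + 1 = −5p + 4 ⇒ 8p = 3 ⇒ p = 3/8, and the value is (3)·(3/8) + 1 = 17/8.
For Column: with q = P(X), equating T's and B's payoffs gives 5q − 1 = −3q + 4 ⇒ q = 5/8.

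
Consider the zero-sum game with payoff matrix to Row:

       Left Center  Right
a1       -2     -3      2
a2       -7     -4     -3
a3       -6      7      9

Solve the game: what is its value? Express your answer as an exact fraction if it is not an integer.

Row minima: a1 → -3, a2 → -7, a3 → -6; maximin = -3.
Column maxima: Left → -2, Center → 7, Right → 9; minimax = -2.
-3 ≠ -2, so there is no saddle point; optimal play is mixed.
a2 is strictly dominated by a1, so Row never plays it.
Right is strictly dominated by Left (it gives Row strictly more in every row), so Column never plays it.
On the remaining 2×2 (a1, a3 vs Left, Center):
Let Row play a1 with probability p. Expected payoff against Left: (-2)p + (-6)(1−p) = 4p − 6; against Center: (-3)p + 7(1−p) = −10p + 7.
Setting these equal: 4p − 6 = −10p + 7 ⇒ 14p = 13 ⇒ p = 13/14, and the value is (4)·(13/14) − 6 = -16/7.
For Column: with q = P(Left), equating a1's and a3's payoffs gives q − 3 = −13q + 7 ⇒ q = 5/7.

-16/7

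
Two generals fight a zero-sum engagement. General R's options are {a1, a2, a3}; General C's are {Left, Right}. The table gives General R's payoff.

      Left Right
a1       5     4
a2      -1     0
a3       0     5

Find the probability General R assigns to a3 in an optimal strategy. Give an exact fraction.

1/6

Row minima: a1 → 4, a2 → -1, a3 → 0; maximin = 4.
Column maxima: Left → 5, Right → 5; minimax = 5.
4 ≠ 5, so there is no saddle point; optimal play is mixed.
a2 is strictly dominated by a1, so General R never plays it.
On the remaining 2×2 (a1, a3 vs Left, Right):
Let General R play a1 with probability p. Expected payoff against Left: 5p + 0(1−p) = 5p; against Right: 4p + 5(1−p) = −p + 5.
Setting these equal: 5p = −p + 5 ⇒ 6p = 5 ⇒ p = 5/6, and the value is (5)·(5/6) = 25/6.
For General C: with q = P(Left), equating a1's and a3's payoffs gives q + 4 = −5q + 5 ⇒ q = 1/6.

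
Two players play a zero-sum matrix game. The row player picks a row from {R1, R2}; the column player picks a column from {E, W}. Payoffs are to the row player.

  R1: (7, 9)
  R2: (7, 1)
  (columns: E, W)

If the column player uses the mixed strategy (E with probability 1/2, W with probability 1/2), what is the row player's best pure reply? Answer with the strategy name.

R1

Expected payoff of R1: (1/2)·7 + (1/2)·9 = 8.
Expected payoff of R2: (1/2)·7 + (1/2)·1 = 4.
The largest is 8, so the row player's best response is R1.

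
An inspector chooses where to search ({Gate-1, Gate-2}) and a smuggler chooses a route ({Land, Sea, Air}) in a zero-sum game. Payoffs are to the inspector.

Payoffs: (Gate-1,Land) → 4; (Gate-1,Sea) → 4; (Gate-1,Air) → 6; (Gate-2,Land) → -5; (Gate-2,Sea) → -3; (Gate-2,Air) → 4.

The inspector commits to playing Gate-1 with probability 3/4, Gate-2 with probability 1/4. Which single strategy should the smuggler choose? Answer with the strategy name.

If the smuggler plays Land, the inspector's expected payoff is (3/4)·4 + (1/4)·(-5) = 7/4.
If the smuggler plays Sea, the inspector's expected payoff is (3/4)·4 + (1/4)·(-3) = 9/4.
If the smuggler plays Air, the inspector's expected payoff is (3/4)·6 + (1/4)·4 = 11/2.
The smuggler minimizes the inspector's payoff; the smallest is 7/4, so the best response is Land.

Land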